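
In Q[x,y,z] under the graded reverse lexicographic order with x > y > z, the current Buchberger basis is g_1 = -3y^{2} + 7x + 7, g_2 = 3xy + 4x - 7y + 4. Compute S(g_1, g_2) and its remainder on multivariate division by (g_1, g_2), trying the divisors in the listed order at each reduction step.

lcm(LM(g_1), LM(g_2)) = xy^{2}.
S = (lcm/LT(g_1))·g_1 − (lcm/LT(g_2))·g_2 = -\tfrac{7}{3}x^{2} - \tfrac{4}{3}xy + \tfrac{7}{3}y^{2} - \tfrac{7}{3}x - \tfrac{4}{3}y.
Reduce S modulo (g_1, g_2) in that order:
  leading term x^{2}: no divisor's leading term divides it; move -\tfrac{7}{3}x^{2} to the remainder.
  leading term xy: subtract (-\tfrac{4}{9})·g_2 from -\tfrac{4}{3}xy + \tfrac{7}{3}y^{2} - \tfrac{7}{3}x - \tfrac{4}{3}y → \tfrac{7}{3}y^{2} - \tfrac{5}{9}x - \tfrac{40}{9}y + \tfrac{16}{9}
  leading term y^{2}: subtract (-\tfrac{7}{9})·g_1 from \tfrac{7}{3}y^{2} - \tfrac{5}{9}x - \tfrac{40}{9}y + \tfrac{16}{9} → \tfrac{44}{9}x - \tfrac{40}{9}y + \tfrac{65}{9}
  leading term x: no divisor's leading term divides it; move \tfrac{44}{9}x to the remainder.
  leading term y: no divisor's leading term divides it; move -\tfrac{40}{9}y to the remainder.
  leading term 1: no divisor's leading term divides it; move \tfrac{65}{9} to the remainder.
The remainder -\tfrac{7}{3}x^{2} + \tfrac{44}{9}x - \tfrac{40}{9}y + \tfrac{65}{9} is nonzero, so it would be added as the next basis element.
This is the inner loop of Buchberger's algorithm — each nonzero remainder becomes a new basis element.

S(g_1, g_2) = -\tfrac{7}{3}x^{2} - \tfrac{4}{3}xy + \tfrac{7}{3}y^{2} - \tfrac{7}{3}x - \tfrac{4}{3}y; remainder on division = -\tfrac{7}{3}x^{2} + \tfrac{44}{9}x - \tfrac{40}{9}y + \tfrac{65}{9}.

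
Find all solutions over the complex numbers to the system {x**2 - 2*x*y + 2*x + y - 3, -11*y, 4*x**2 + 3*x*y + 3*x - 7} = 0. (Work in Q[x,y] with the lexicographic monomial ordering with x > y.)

{(1, 0)}

Compute a lex Gröbner basis by Buchberger's algorithm.
f_1 = x**2 - 2*x*y + 2*x + y - 3, LT = x**2.
f_2 = -11*y, LT = y.
f_3 = 4*x**2 + 3*x*y + 3*x - 7, LT = x**2.

S(f_1,f_2): leading monomials are coprime, so the S-polynomial reduces to 0 (Buchberger's first criterion).
S(f_1,f_3): lcm = x**2. S = -11/4*x*y + 5/4*x + y - 5/4.
  leading term x*y: subtract (1/4*x)·f_2 from -11/4*x*y + 5/4*x + y - 5/4 → 5/4*x + y - 5/4
  leading term x: no divisor's leading term divides it; move 5/4*x to the remainder.
  leading term y: subtract (-1/11)·f_2 from y - 5/4 → -5/4
  leading term 1: no divisor's leading term divides it; move -5/4 to the remainder.
  remainder 5/4*x - 5/4 ≠ 0; add h_4 = 5/4*x - 5/4 to the basis.

S(f_2,f_3): leading monomials are coprime, so the S-polynomial reduces to 0 (Buchberger's first criterion).
S(f_1,h_4): lcm = x**2. S = -2*x*y + 3*x + y - 3.
  leading term x*y: subtract (2/11*x)·f_2 from -2*x*y + 3*x + y - 3 → 3*x + y - 3
  leading term x: subtract (12/5)·h_4 from 3*x + y - 3 → y
  leading term y: subtract (-1/11)·f_2 from y → 0
  remainder 0.

S(f_2,h_4): leading monomials are coprime, so the S-polynomial reduces to 0 (Buchberger's first criterion).
S(f_3,h_4): lcm = x**2. S = 3/4*x*y + 7/4*x - 7/4.
  leading term x*y: subtract (-3/44*x)·f_2 from 3/4*x*y + 7/4*x - 7/4 → 7/4*x - 7/4
  leading term x: subtract (7/5)·h_4 from 7/4*x - 7/4 → 0
  remainder 0.

Every S-polynomial of the final basis reduces to 0, so we have a Gröbner basis.
Inter-reduce: drop elements whose leading term is divisible by another's, tail-reduce, and make monic.
Reduced Gröbner basis: {x - 1, y}.

Since the basis is lex-ordered, y is univariate in y. Its roots are {0}. Back-substituting each root into the other basis elements fixes the other coordinates.
  y = 0: the earlier basis element becomes x - 1 = 0, giving x = 1 — point (1, 0).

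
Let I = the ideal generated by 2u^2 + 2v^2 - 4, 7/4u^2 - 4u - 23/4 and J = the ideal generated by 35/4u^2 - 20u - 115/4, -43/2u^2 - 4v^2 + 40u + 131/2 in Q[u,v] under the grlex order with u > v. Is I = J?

Yes, the ideals are equal.

Equality of ideals is decidable: compute both reduced Gröbner bases (unique for the ordering) and check whether they agree.
Buchberger on the first generating set:
f_1 = 2u^2 + 2v^2 - 4, LT = u^2.
f_2 = 7/4u^2 - 4u - 23/4, LT = u^2.

S(f_1,f_2): lcm = u^2. S = v^2 + 16/7u + 9/7.
  reduce S modulo (f_1, f_2):
  remainder v^2 + 16/7u + 9/7 ≠ 0; add g_3 = v^2 + 16/7u + 9/7 to the basis.

The other S-polynomials (S(f_1,g_3), S(f_2,g_3)) all reduce to 0 modulo the current basis, so we have a Gröbner basis.
Inter-reduce: drop elements whose leading term is divisible by another's, tail-reduce, and make monic.
Reduced Gröbner basis: {u^2 - 16/7u - 23/7, v^2 + 16/7u + 9/7}.

Buchberger on the second generating set:
h_1 = 35/4u^2 - 20u - 115/4, LT = u^2.
h_2 = -43/2u^2 - 4v^2 + 40u + 131/2, LT = u^2.

S(h_1,h_2): lcm = u^2. S = -8/43v^2 - 128/301u - 72/301.
  reduce S modulo (h_1, h_2):
  remainder -8/43v^2 - 128/301u - 72/301 ≠ 0; add k_3 = -8/43v^2 - 128/301u - 72/301 to the basis.

The other S-polynomials (S(h_1,k_3), S(h_2,k_3)) all reduce to 0 modulo the current basis, so we have a Gröbner basis.
Inter-reduce: drop elements whose leading term is divisible by another's, tail-reduce, and make monic.
Reduced Gröbner basis: {u^2 - 16/7u - 23/7, v^2 + 16/7u + 9/7}.

These coincide, so the ideals are equal.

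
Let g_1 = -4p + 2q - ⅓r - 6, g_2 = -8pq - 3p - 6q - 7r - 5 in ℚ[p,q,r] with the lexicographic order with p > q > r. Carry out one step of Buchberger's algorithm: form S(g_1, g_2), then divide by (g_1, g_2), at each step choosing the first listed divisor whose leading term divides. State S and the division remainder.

S(g_1, g_2) = -⅜p - ½q² + 1/12qr + ¾q - ⅞r - ⅝; remainder on division = -½q² + 1/12qr + 9/16q - 27/32r - 1/16.

lcm(LM(g_1), LM(g_2)) = pq.
S = (lcm/LT(g_1))·g_1 − (lcm/LT(g_2))·g_2 = -⅜p - ½q² + 1/12qr + ¾q - ⅞r - ⅝.
Reduce S modulo (g_1, g_2) in that order:
  leading term p: subtract (3/32)·g_1 from -⅜p - ½q² + 1/12qr + ¾q - ⅞r - ⅝ → -½q² + 1/12qr + 9/16q - 27/32r - 1/16
  leading term q²: no divisor's leading term divides it; move -½q² to the remainder.
  leading term qr: no divisor's leading term divides it; move 1/12qr to the remainder.
  leading term q: no divisor's leading term divides it; move 9/16q to the remainder.
  leading term r: no divisor's leading term divides it; move -27/32r to the remainder.
  leading term 1: no divisor's leading term divides it; move -1/16 to the remainder.
The remainder -½q² + 1/12qr + 9/16q - 27/32r - 1/16 is nonzero, so it would be added as the next basis element.
This is the inner loop of Buchberger's algorithm — each nonzero remainder becomes a new basis element.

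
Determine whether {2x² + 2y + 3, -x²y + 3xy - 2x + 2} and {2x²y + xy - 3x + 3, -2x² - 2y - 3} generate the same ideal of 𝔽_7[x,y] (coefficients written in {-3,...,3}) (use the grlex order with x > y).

Yes, the ideals are equal.

Since reduced Gröbner bases are canonical representatives of ideals under a given ordering, it suffices to compute and compare them.
Buchberger on the first generating set:
f_1 = 2x² + 2y + 3, LT = x².
f_2 = -x²y + 3xy - 2x + 2, LT = x²y.

S(f_1,f_2): lcm = x²y. S = 3xy + y² - 2x - 2y + 2.
  leading term xy: no divisor's leading term divides it; move 3xy to the remainder.
  leading term y²: no divisor's leading term divides it; move y² to the remainder.
  leading term x: no divisor's leading term divides it; move -2x to the remainder.
  leading term y: no divisor's leading term divides it; move -2y to the remainder.
  leading term 1: no divisor's leading term divides it; move 2 to the remainder.
  remainder 3xy + y² - 2x - 2y + 2 ≠ 0; add g_3 = 3xy + y² - 2x - 2y + 2 to the basis.

S(f_1,g_3): lcm = x²y. S = 2xy² + 3x² + 3xy + y² - 3x - 2y.
  leading term xy²: subtract (3y)·g_3 from 2xy² + 3x² + 3xy + y² - 3x - 2y → -3y³ + 3x² + 2xy - 3x - y
  leading term y³: no divisor's leading term divides it; move -3y³ to the remainder.
  leading term x²: subtract (-2)·f_1 from 3x² + 2xy - 3x - y → 2xy - 3x + 3y - 1
  leading term xy: subtract (3)·g_3 from 2xy - 3x + 3y - 1 → -3y² + 3x + 2y
  leading term y²: no divisor's leading term divides it; move -3y² to the remainder.
  leading term x: no divisor's leading term divides it; move 3x to the remainder.
  leading term y: no divisor's leading term divides it; move 2y to the remainder.
  remainder -3y³ - 3y² + 3x + 2y ≠ 0; add g_4 = -3y³ - 3y² + 3x + 2y to the basis.

The other S-polynomials (S(f_2,g_3), S(f_1,g_4), S(f_2,g_4), S(g_3,g_4)) all reduce to 0 modulo the current basis, so we have a Gröbner basis.
Inter-reduce: drop elements whose leading term is divisible by another's, tail-reduce, and make monic.
Reduced Gröbner basis: {y³ + y² - x - 3y, x² + y - 2, xy - 2y² - 3x - 3y + 3}.

Buchberger on the second generating set:
h_1 = 2x²y + xy - 3x + 3, LT = x²y.
h_2 = -2x² - 2y - 3, LT = x².

S(h_1,h_2): lcm = x²y. S = -3xy - y² + 2x + 2y - 2.
  leading term xy: no divisor's leading term divides it; move -3xy to the remainder.
  leading term y²: no divisor's leading term divides it; move -y² to the remainder.
  leading term x: no divisor's leading term divides it; move 2x to the remainder.
  leading term y: no divisor's leading term divides it; move 2y to the remainder.
  leading term 1: no divisor's leading term divides it; move -2 to the remainder.
  remainder -3xy - y² + 2x + 2y - 2 ≠ 0; add k_3 = -3xy - y² + 2x + 2y - 2 to the basis.

S(h_1,k_3): lcm = x²y. S = 2xy² + 3x² - x - 2.
  leading term xy²: subtract (-3y)·k_3 from 2xy² + 3x² - x - 2 → -3y³ + 3x² - xy - y² - x + y - 2
  leading term y³: no divisor's leading term divides it; move -3y³ to the remainder.
  leading term x²: subtract (2)·h_2 from 3x² - xy - y² - x + y - 2 → -xy - y² - x - 2y - 3
  leading term xy: subtract (-2)·k_3 from -xy - y² - x - 2y - 3 → -3y² + 3x + 2y
  leading term y²: no divisor's leading term divides it; move -3y² to the remainder.
  leading term x: no divisor's leading term divides it; move 3x to the remainder.
  leading term y: no divisor's leading term divides it; move 2y to the remainder.
  remainder -3y³ - 3y² + 3x + 2y ≠ 0; add k_4 = -3y³ - 3y² + 3x + 2y to the basis.

The other S-polynomials (S(h_2,k_3), S(h_1,k_4), S(h_2,k_4), S(k_3,k_4)) all reduce to 0 modulo the current basis, so we have a Gröbner basis.
Inter-reduce: drop elements whose leading term is divisible by another's, tail-reduce, and make monic.
Reduced Gröbner basis: {y³ + y² - x - 3y, x² + y - 2, xy - 2y² - 3x - 3y + 3}.

The two bases agree; hence the ideals are identical.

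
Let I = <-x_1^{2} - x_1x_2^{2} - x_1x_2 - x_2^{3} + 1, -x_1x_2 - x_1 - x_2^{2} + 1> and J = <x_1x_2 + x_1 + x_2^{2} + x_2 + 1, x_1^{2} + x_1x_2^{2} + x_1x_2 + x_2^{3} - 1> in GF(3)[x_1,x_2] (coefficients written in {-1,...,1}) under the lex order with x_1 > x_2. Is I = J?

Since reduced Gröbner bases are canonical representatives of ideals under a given ordering, it suffices to compute and compare them.
Buchberger on the first generating set:
f_1 = -x_1^{2} - x_1x_2^{2} - x_1x_2 - x_2^{3} + 1, LT = x_1^{2}.
f_2 = -x_1x_2 - x_1 - x_2^{2} + 1, LT = x_1x_2.

S(f_1,f_2): lcm = x_1^{2}x_2. S = -x_1^{2} + x_1x_2^{3} + x_1 + x_2^{4} - x_2.
  leading term x_1^{2}: subtract (1)·f_1 from -x_1^{2} + x_1x_2^{3} + x_1 + x_2^{4} - x_2 → x_1x_2^{3} + x_1x_2^{2} + x_1x_2 + x_1 + x_2^{4} + x_2^{3} - x_2 - 1
  leading term x_1x_2^{3}: subtract (-x_2^{2})·f_2 from x_1x_2^{3} + x_1x_2^{2} + x_1x_2 + x_1 + x_2^{4} + x_2^{3} - x_2 - 1 → x_1x_2 + x_1 + x_2^{3} + x_2^{2} - x_2 - 1
  leading term x_1x_2: subtract (-1)·f_2 from x_1x_2 + x_1 + x_2^{3} + x_2^{2} - x_2 - 1 → x_2^{3} - x_2
  leading term x_2^{3}: no divisor's leading term divides it; move x_2^{3} to the remainder.
  leading term x_2: no divisor's leading term divides it; move -x_2 to the remainder.
  remainder x_2^{3} - x_2 ≠ 0; add g_3 = x_2^{3} - x_2 to the basis.

The other S-polynomials (S(f_1,g_3), S(f_2,g_3)) all reduce to 0 modulo the current basis, so we have a Gröbner basis.
Inter-reduce: drop elements whose leading term is divisible by another's, tail-reduce, and make monic.
Reduced Gröbner basis: {x_1^{2} + x_2 - 1, x_1x_2 + x_1 + x_2^{2} - 1, x_2^{3} - x_2}.

Buchberger on the second generating set:
h_1 = x_1x_2 + x_1 + x_2^{2} + x_2 + 1, LT = x_1x_2.
h_2 = x_1^{2} + x_1x_2^{2} + x_1x_2 + x_2^{3} - 1, LT = x_1^{2}.

S(h_1,h_2): lcm = x_1^{2}x_2. S = x_1^{2} - x_1x_2^{3} + x_1x_2 + x_1 - x_2^{4} + x_2.
  leading term x_1^{2}: subtract (1)·h_2 from x_1^{2} - x_1x_2^{3} + x_1x_2 + x_1 - x_2^{4} + x_2 → -x_1x_2^{3} - x_1x_2^{2} + x_1 - x_2^{4} - x_2^{3} + x_2 + 1
  leading term x_1x_2^{3}: subtract (-x_2^{2})·h_1 from -x_1x_2^{3} - x_1x_2^{2} + x_1 - x_2^{4} - x_2^{3} + x_2 + 1 → x_1 + x_2^{2} + x_2 + 1
  leading term x_1: no divisor's leading term divides it; move x_1 to the remainder.
  leading term x_2^{2}: no divisor's leading term divides it; move x_2^{2} to the remainder.
  leading term x_2: no divisor's leading term divides it; move x_2 to the remainder.
  leading term 1: no divisor's leading term divides it; move 1 to the remainder.
  remainder x_1 + x_2^{2} + x_2 + 1 ≠ 0; add k_3 = x_1 + x_2^{2} + x_2 + 1 to the basis.

S(h_1,k_3): lcm = x_1x_2. S = x_1 - x_2^{3} + 1.
  leading term x_1: subtract (1)·k_3 from x_1 - x_2^{3} + 1 → -x_2^{3} - x_2^{2} - x_2
  leading term x_2^{3}: no divisor's leading term divides it; move -x_2^{3} to the remainder.
  leading term x_2^{2}: no divisor's leading term divides it; move -x_2^{2} to the remainder.
  leading term x_2: no divisor's leading term divides it; move -x_2 to the remainder.
  remainder -x_2^{3} - x_2^{2} - x_2 ≠ 0; add k_4 = -x_2^{3} - x_2^{2} - x_2 to the basis.

The other S-polynomials (S(h_2,k_3), S(h_1,k_4), S(h_2,k_4), S(k_3,k_4)) all reduce to 0 modulo the current basis, so we have a Gröbner basis.
Inter-reduce: drop elements whose leading term is divisible by another's, tail-reduce, and make monic.
Reduced Gröbner basis: {x_1 + x_2^{2} + x_2 + 1, x_2^{3} + x_2^{2} + x_2}.

Since the reduced bases disagree, the two ideals are not the same.

No, the ideals differ.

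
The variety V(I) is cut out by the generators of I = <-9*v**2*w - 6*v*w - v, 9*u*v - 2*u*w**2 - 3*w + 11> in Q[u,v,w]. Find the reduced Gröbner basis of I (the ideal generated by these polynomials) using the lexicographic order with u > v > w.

f_1 = -9*v**2*w - 6*v*w - v, LT = v**2*w.
f_2 = 9*u*v - 2*u*w**2 - 3*w + 11, LT = u*v.

S(f_1,f_2): lcm = u*v**2*w. S = 2/9*u*v*w**3 + 2/3*u*v*w + 1/9*u*v + 1/3*v*w**2 - 11/9*v*w.
  reduce S modulo (f_1, f_2):
  remainder 4/81*u*w**5 + 4/27*u*w**3 + 2/81*u*w**2 + 1/3*v*w**2 - 11/9*v*w + 2/27*w**4 - 22/81*w**3 + 2/9*w**2 - 7/9*w - 11/81 ≠ 0; add g_3 = 4/81*u*w**5 + 4/27*u*w**3 + 2/81*u*w**2 + 1/3*v*w**2 - 11/9*v*w + 2/27*w**4 - 22/81*w**3 + 2/9*w**2 - 7/9*w - 11/81 to the basis.

The other S-polynomials (S(f_1,g_3), S(f_2,g_3)) all reduce to 0 modulo the current basis, so we have a Gröbner basis.

G = {u*v - 2/9*u*w**2 - 1/3*w + 11/9, u*w**5 + 3*u*w**3 + 1/2*u*w**2 + 27/4*v*w**2 - 99/4*v*w + 3/2*w**4 - 11/2*w**3 + 9/2*w**2 - 63/4*w - 11/4, v**2*w + 2/3*v*w + 1/9*v}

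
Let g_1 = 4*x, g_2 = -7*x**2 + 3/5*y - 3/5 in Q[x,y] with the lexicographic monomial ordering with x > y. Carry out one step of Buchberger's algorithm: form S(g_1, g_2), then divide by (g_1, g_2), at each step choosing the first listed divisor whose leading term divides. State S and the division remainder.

S(g_1, g_2) = 3/35*y - 3/35; remainder on division = 3/35*y - 3/35.

lcm(LM(g_1), LM(g_2)) = x**2.
S = (lcm/LT(g_1))·g_1 − (lcm/LT(g_2))·g_2 = 3/35*y - 3/35.
Reduce S modulo (g_1, g_2) in that order:
  leading term y: no divisor's leading term divides it; move 3/35*y to the remainder.
  leading term 1: no divisor's leading term divides it; move -3/35 to the remainder.
The remainder 3/35*y - 3/35 is nonzero, so it would be added as the next basis element.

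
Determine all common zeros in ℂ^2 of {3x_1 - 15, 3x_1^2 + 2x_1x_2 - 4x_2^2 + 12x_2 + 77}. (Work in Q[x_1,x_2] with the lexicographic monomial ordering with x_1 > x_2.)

{(5, -4), (5, 19/2)}

Compute a lex Gröbner basis by Buchberger's algorithm.
f_1 = 3x_1 - 15, LT = x_1.
f_2 = 3x_1^2 + 2x_1x_2 - 4x_2^2 + 12x_2 + 77, LT = x_1^2.

S(f_1,f_2): lcm = x_1^2. S = -2/3x_1x_2 - 5x_1 + 4/3x_2^2 - 4x_2 - 77/3.
  leading term x_1x_2: subtract (-2/9x_2)·f_1 from -2/3x_1x_2 - 5x_1 + 4/3x_2^2 - 4x_2 - 77/3 → -5x_1 + 4/3x_2^2 - 22/3x_2 - 77/3
  leading term x_1: subtract (-5/3)·f_1 from -5x_1 + 4/3x_2^2 - 22/3x_2 - 77/3 → 4/3x_2^2 - 22/3x_2 - 152/3
  leading term x_2^2: no divisor's leading term divides it; move 4/3x_2^2 to the remainder.
  leading term x_2: no divisor's leading term divides it; move -22/3x_2 to the remainder.
  leading term 1: no divisor's leading term divides it; move -152/3 to the remainder.
  remainder 4/3x_2^2 - 22/3x_2 - 152/3 ≠ 0; add h_3 = 4/3x_2^2 - 22/3x_2 - 152/3 to the basis.

S(f_1,h_3): leading monomials are coprime, so the S-polynomial reduces to 0 (Buchberger's first criterion).
S(f_2,h_3): leading monomials are coprime, so the S-polynomial reduces to 0 (Buchberger's first criterion).
Every S-polynomial of the final basis reduces to 0, so we have a Gröbner basis.
Inter-reduce: drop elements whose leading term is divisible by another's, tail-reduce, and make monic.
Reduced Gröbner basis: {x_1 - 5, x_2^2 - 11/2x_2 - 38}.

Since the basis is lex-ordered, x_2^2 - 11/2x_2 - 38 is univariate in x_2. Its roots are {-4, 19/2}. Back-substituting each root into the other basis elements fixes the other coordinates.
  x_2 = -4: the earlier basis element becomes x_1 - 5 = 0, giving x_1 = 5 — point (5, -4).
  x_2 = 19/2: the earlier basis element becomes x_1 - 5 = 0, giving x_1 = 5 — point (5, 19/2).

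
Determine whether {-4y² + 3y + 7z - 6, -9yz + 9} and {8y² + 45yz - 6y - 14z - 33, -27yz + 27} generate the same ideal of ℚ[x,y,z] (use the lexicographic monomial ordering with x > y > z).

Since reduced Gröbner bases are canonical representatives of ideals under a given ordering, it suffices to compute and compare them.
Buchberger on the first generating set:
f_1 = -4y² + 3y + 7z - 6, LT = y².
f_2 = -9yz + 9, LT = yz.

S(f_1,f_2): lcm = y²z. S = -¾yz + y - 7/4z² + 3/2z.
  reduce S modulo (f_1, f_2):
  remainder y - 7/4z² + 3/2z - ¾ ≠ 0; add g_3 = y - 7/4z² + 3/2z - ¾ to the basis.

S(f_2,g_3): lcm = yz. S = 7/4z³ - 3/2z² + ¾z - 1.
  reduce S modulo (f_1, f_2, g_3):
  remainder 7/4z³ - 3/2z² + ¾z - 1 ≠ 0; add g_4 = 7/4z³ - 3/2z² + ¾z - 1 to the basis.

The other S-polynomials (S(f_1,g_3), S(f_1,g_4), S(f_2,g_4), S(g_3,g_4)) all reduce to 0 modulo the current basis, so we have a Gröbner basis.
Inter-reduce: drop elements whose leading term is divisible by another's, tail-reduce, and make monic.
Reduced Gröbner basis: {y - 7/4z² + 3/2z - ¾, z³ - 6/7z² + 3/7z - 4/7}.

Buchberger on the second generating set:
h_1 = 8y² + 45yz - 6y - 14z - 33, LT = y².
h_2 = -27yz + 27, LT = yz.

S(h_1,h_2): lcm = y²z. S = 45/8yz² - ¾yz + y - 7/4z² - 33/8z.
  reduce S modulo (h_1, h_2):
  remainder y - 7/4z² + 3/2z - ¾ ≠ 0; add k_3 = y - 7/4z² + 3/2z - ¾ to the basis.

S(h_2,k_3): lcm = yz. S = 7/4z³ - 3/2z² + ¾z - 1.
  reduce S modulo (h_1, h_2, k_3):
  remainder 7/4z³ - 3/2z² + ¾z - 1 ≠ 0; add k_4 = 7/4z³ - 3/2z² + ¾z - 1 to the basis.

The other S-polynomials (S(h_1,k_3), S(h_1,k_4), S(h_2,k_4), S(k_3,k_4)) all reduce to 0 modulo the current basis, so we have a Gröbner basis.
Inter-reduce: drop elements whose leading term is divisible by another's, tail-reduce, and make monic.
Reduced Gröbner basis: {y - 7/4z² + 3/2z - ¾, z³ - 6/7z² + 3/7z - 4/7}.

Same reduced basis, so the two generating sets span the same ideal.
The choice of monomial ordering does not affect the verdict — as long as both bases are computed under the same ordering, their equality decides ideal equality.

Yes, the ideals are equal.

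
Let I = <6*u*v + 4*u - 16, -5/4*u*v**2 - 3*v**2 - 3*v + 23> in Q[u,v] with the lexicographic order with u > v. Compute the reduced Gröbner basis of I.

f_1 = 6*u*v + 4*u - 16, LT = u*v.
f_2 = -5/4*u*v**2 - 3*v**2 - 3*v + 23, LT = u*v**2.

S(f_1,f_2): lcm = u*v**2. S = 2/3*u*v - 12/5*v**2 - 76/15*v + 92/5.
  leading term u*v: subtract (1/9)·f_1 from 2/3*u*v - 12/5*v**2 - 76/15*v + 92/5 → -4/9*u - 12/5*v**2 - 76/15*v + 908/45
  leading term u: no divisor's leading term divides it; move -4/9*u to the remainder.
  leading term v**2: no divisor's leading term divides it; move -12/5*v**2 to the remainder.
  leading term v: no divisor's leading term divides it; move -76/15*v to the remainder.
  leading term 1: no divisor's leading term divides it; move 908/45 to the remainder.
  remainder -4/9*u - 12/5*v**2 - 76/15*v + 908/45 ≠ 0; add g_3 = -4/9*u - 12/5*v**2 - 76/15*v + 908/45 to the basis.

S(f_1,g_3): lcm = u*v. S = 2/3*u - 27/5*v**3 - 57/5*v**2 + 227/5*v - 8/3.
  leading term u: subtract (-3/2)·g_3 from 2/3*u - 27/5*v**3 - 57/5*v**2 + 227/5*v - 8/3 → -27/5*v**3 - 15*v**2 + 189/5*v + 138/5
  leading term v**3: no divisor's leading term divides it; move -27/5*v**3 to the remainder.
  leading term v**2: no divisor's leading term divides it; move -15*v**2 to the remainder.
  leading term v: no divisor's leading term divides it; move 189/5*v to the remainder.
  leading term 1: no divisor's leading term divides it; move 138/5 to the remainder.
  remainder -27/5*v**3 - 15*v**2 + 189/5*v + 138/5 ≠ 0; add g_4 = -27/5*v**3 - 15*v**2 + 189/5*v + 138/5 to the basis.

The other S-polynomials (S(f_2,g_3), S(f_1,g_4), S(f_2,g_4), S(g_3,g_4)) all reduce to 0 modulo the current basis, so we have a Gröbner basis.
Inter-reduce: drop elements whose leading term is divisible by another's, tail-reduce, and make monic.

G = {u + 27/5*v**2 + 57/5*v - 227/5, v**3 + 25/9*v**2 - 7*v - 46/9}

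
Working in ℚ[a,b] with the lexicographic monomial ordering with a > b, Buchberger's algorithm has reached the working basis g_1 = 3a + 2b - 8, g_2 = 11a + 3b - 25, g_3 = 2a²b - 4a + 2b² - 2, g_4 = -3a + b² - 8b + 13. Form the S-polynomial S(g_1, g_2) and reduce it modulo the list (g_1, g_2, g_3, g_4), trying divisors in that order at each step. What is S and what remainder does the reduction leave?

lcm(LM(g_1), LM(g_2)) = a.
S = (lcm/LT(g_1))·g_1 − (lcm/LT(g_2))·g_2 = 13/33b - 13/33.
Reduce S modulo (g_1, g_2, g_3, g_4) in that order:
  leading term b: no divisor's leading term divides it; move 13/33b to the remainder.
  leading term 1: no divisor's leading term divides it; move -13/33 to the remainder.
The remainder 13/33b - 13/33 is nonzero, so it would be added as the next basis element.
This is the inner loop of Buchberger's algorithm — each nonzero remainder becomes a new basis element.

S(g_1, g_2) = 13/33b - 13/33; remainder on division = 13/33b - 13/33.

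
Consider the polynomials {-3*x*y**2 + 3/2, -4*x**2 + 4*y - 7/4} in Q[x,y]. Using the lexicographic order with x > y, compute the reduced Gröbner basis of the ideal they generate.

f_1 = -3*x*y**2 + 3/2, LT = x*y**2.
f_2 = -4*x**2 + 4*y - 7/4, LT = x**2.

S(f_1,f_2): lcm = x**2*y**2. S = -1/2*x + y**3 - 7/16*y**2.
  leading term x: no divisor's leading term divides it; move -1/2*x to the remainder.
  leading term y**3: no divisor's leading term divides it; move y**3 to the remainder.
  leading term y**2: no divisor's leading term divides it; move -7/16*y**2 to the remainder.
  remainder -1/2*x + y**3 - 7/16*y**2 ≠ 0; add g_3 = -1/2*x + y**3 - 7/16*y**2 to the basis.

S(f_1,g_3): lcm = x*y**2. S = 2*y**5 - 7/8*y**4 - 1/2.
  leading term y**5: no divisor's leading term divides it; move 2*y**5 to the remainder.
  leading term y**4: no divisor's leading term divides it; move -7/8*y**4 to the remainder.
  leading term 1: no divisor's leading term divides it; move -1/2 to the remainder.
  remainder 2*y**5 - 7/8*y**4 - 1/2 ≠ 0; add g_4 = 2*y**5 - 7/8*y**4 - 1/2 to the basis.

The other S-polynomials (S(f_2,g_3), S(f_1,g_4), S(f_2,g_4), S(g_3,g_4)) all reduce to 0 modulo the current basis, so we have a Gröbner basis.
Inter-reduce: drop elements whose leading term is divisible by another's, tail-reduce, and make monic.

G = {x - 2*y**3 + 7/8*y**2, y**5 - 7/16*y**4 - 1/4}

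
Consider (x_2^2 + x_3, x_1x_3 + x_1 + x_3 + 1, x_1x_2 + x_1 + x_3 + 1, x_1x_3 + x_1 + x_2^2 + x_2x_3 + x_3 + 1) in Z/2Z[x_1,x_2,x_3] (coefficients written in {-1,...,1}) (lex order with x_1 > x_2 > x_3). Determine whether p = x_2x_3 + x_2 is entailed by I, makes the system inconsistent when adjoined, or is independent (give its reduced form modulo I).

x_2x_3 + x_2 lies in I (it reduces to 0).

First compute the reduced Gröbner basis of I by Buchberger's algorithm.
f_1 = x_2^2 + x_3, LT = x_2^2.
f_2 = x_1x_3 + x_1 + x_3 + 1, LT = x_1x_3.
f_3 = x_1x_2 + x_1 + x_3 + 1, LT = x_1x_2.
f_4 = x_1x_3 + x_1 + x_2^2 + x_2x_3 + x_3 + 1, LT = x_1x_3.

S(f_1,f_3): lcm = x_1x_2^2. S = x_1x_2 + x_1x_3 + x_2x_3 + x_2.
  leading term x_1x_2: subtract (1)·f_3 from x_1x_2 + x_1x_3 + x_2x_3 + x_2 → x_1x_3 + x_1 + x_2x_3 + x_2 + x_3 + 1
  leading term x_1x_3: subtract (1)·f_2 from x_1x_3 + x_1 + x_2x_3 + x_2 + x_3 + 1 → x_2x_3 + x_2
  leading term x_2x_3: no divisor's leading term divides it; move x_2x_3 to the remainder.
  leading term x_2: no divisor's leading term divides it; move x_2 to the remainder.
  remainder x_2x_3 + x_2 ≠ 0; add h_5 = x_2x_3 + x_2 to the basis.

S(f_2,f_3): lcm = x_1x_2x_3. S = x_1x_2 + x_1x_3 + x_2x_3 + x_2 + x_3^2 + x_3.
  leading term x_1x_2: subtract (1)·f_3 from x_1x_2 + x_1x_3 + x_2x_3 + x_2 + x_3^2 + x_3 → x_1x_3 + x_1 + x_2x_3 + x_2 + x_3^2 + 1
  leading term x_1x_3: subtract (1)·f_2 from x_1x_3 + x_1 + x_2x_3 + x_2 + x_3^2 + 1 → x_2x_3 + x_2 + x_3^2 + x_3
  leading term x_2x_3: subtract (1)·h_5 from x_2x_3 + x_2 + x_3^2 + x_3 → x_3^2 + x_3
  leading term x_3^2: no divisor's leading term divides it; move x_3^2 to the remainder.
  leading term x_3: no divisor's leading term divides it; move x_3 to the remainder.
  remainder x_3^2 + x_3 ≠ 0; add h_6 = x_3^2 + x_3 to the basis.

S(f_2,f_4): lcm = x_1x_3. S = x_2^2 + x_2x_3.
  leading term x_2^2: subtract (1)·f_1 from x_2^2 + x_2x_3 → x_2x_3 + x_3
  leading term x_2x_3: subtract (1)·h_5 from x_2x_3 + x_3 → x_2 + x_3
  leading term x_2: no divisor's leading term divides it; move x_2 to the remainder.
  leading term x_3: no divisor's leading term divides it; move x_3 to the remainder.
  remainder x_2 + x_3 ≠ 0; add h_7 = x_2 + x_3 to the basis.

The other S-polynomials (S(f_1,f_2), S(f_1,f_4), S(f_3,f_4), S(f_1,h_5), S(f_2,h_5), S(f_3,h_5), S(f_4,h_5), S(f_1,h_6), S(f_2,h_6), S(f_3,h_6), S(f_4,h_6), S(h_5,h_6), S(f_1,h_7), S(f_2,h_7), S(f_3,h_7), S(f_4,h_7), S(h_5,h_7), S(h_6,h_7)) all reduce to 0 modulo the current basis, so we have a Gröbner basis.
Inter-reduce: drop elements whose leading term is divisible by another's, tail-reduce, and make monic.
Reduced Gröbner basis: {x_1x_3 + x_1 + x_3 + 1, x_2 + x_3, x_3^2 + x_3}.
Label its elements g_1 = x_1x_3 + x_1 + x_3 + 1, g_2 = x_2 + x_3, g_3 = x_3^2 + x_3.

Reduce p = x_2x_3 + x_2 modulo G:
  leading term x_2x_3: subtract (x_3)·g_2 from x_2x_3 + x_2 → x_2 + x_3^2
  leading term x_2: subtract (1)·g_2 from x_2 + x_3^2 → x_3^2 + x_3
  leading term x_3^2: subtract (1)·g_3 from x_3^2 + x_3 → 0
  normal form = 0.
Since the normal form is 0, p ∈ I.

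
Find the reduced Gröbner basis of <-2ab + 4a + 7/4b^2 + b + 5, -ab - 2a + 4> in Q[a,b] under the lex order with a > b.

f_1 = -2ab + 4a + 7/4b^2 + b + 5, LT = ab.
f_2 = -ab - 2a + 4, LT = ab.

S(f_1,f_2): lcm = ab. S = -4a - 7/8b^2 - 1/2b + 3/2.
  leading term a: no divisor's leading term divides it; move -4a to the remainder.
  leading term b^2: no divisor's leading term divides it; move -7/8b^2 to the remainder.
  leading term b: no divisor's leading term divides it; move -1/2b to the remainder.
  leading term 1: no divisor's leading term divides it; move 3/2 to the remainder.
  remainder -4a - 7/8b^2 - 1/2b + 3/2 ≠ 0; add g_3 = -4a - 7/8b^2 - 1/2b + 3/2 to the basis.

S(f_1,g_3): lcm = ab. S = -2a - 7/32b^3 - b^2 - 1/8b - 5/2.
  leading term a: subtract (1/2)·g_3 from -2a - 7/32b^3 - b^2 - 1/8b - 5/2 → -7/32b^3 - 9/16b^2 + 1/8b - 13/4
  leading term b^3: no divisor's leading term divides it; move -7/32b^3 to the remainder.
  leading term b^2: no divisor's leading term divides it; move -9/16b^2 to the remainder.
  leading term b: no divisor's leading term divides it; move 1/8b to the remainder.
  leading term 1: no divisor's leading term divides it; move -13/4 to the remainder.
  remainder -7/32b^3 - 9/16b^2 + 1/8b - 13/4 ≠ 0; add g_4 = -7/32b^3 - 9/16b^2 + 1/8b - 13/4 to the basis.

S(f_2,g_3): lcm = ab. S = 2a - 7/32b^3 - 1/8b^2 + 3/8b - 4.
  leading term a: subtract (-1/2)·g_3 from 2a - 7/32b^3 - 1/8b^2 + 3/8b - 4 → -7/32b^3 - 9/16b^2 + 1/8b - 13/4
  leading term b^3: subtract (1)·g_4 from -7/32b^3 - 9/16b^2 + 1/8b - 13/4 → 0
  remainder 0.

S(f_1,g_4): lcm = ab^3. S = -32/7ab^2 + 4/7ab - 104/7a - 7/8b^4 - 1/2b^3 - 5/2b^2.
  leading term ab^2: subtract (16/7b)·f_1 from -32/7ab^2 + 4/7ab - 104/7a - 7/8b^4 - 1/2b^3 - 5/2b^2 → -60/7ab - 104/7a - 7/8b^4 - 9/2b^3 - 67/14b^2 - 80/7b
  leading term ab: subtract (30/7)·f_1 from -60/7ab - 104/7a - 7/8b^4 - 9/2b^3 - 67/14b^2 - 80/7b → -32a - 7/8b^4 - 9/2b^3 - 86/7b^2 - 110/7b - 150/7
  leading term a: subtract (8)·g_3 from -32a - 7/8b^4 - 9/2b^3 - 86/7b^2 - 110/7b - 150/7 → -7/8b^4 - 9/2b^3 - 37/7b^2 - 82/7b - 234/7
  leading term b^4: subtract (4b)·g_4 from -7/8b^4 - 9/2b^3 - 37/7b^2 - 82/7b - 234/7 → -9/4b^3 - 81/14b^2 + 9/7b - 234/7
  leading term b^3: subtract (72/7)·g_4 from -9/4b^3 - 81/14b^2 + 9/7b - 234/7 → 0
  remainder 0.

S(f_2,g_4): lcm = ab^3. S = -4/7ab^2 + 4/7ab - 104/7a - 4b^2.
  leading term ab^2: subtract (2/7b)·f_1 from -4/7ab^2 + 4/7ab - 104/7a - 4b^2 → -4/7ab - 104/7a - 1/2b^3 - 30/7b^2 - 10/7b
  leading term ab: subtract (2/7)·f_1 from -4/7ab - 104/7a - 1/2b^3 - 30/7b^2 - 10/7b → -16a - 1/2b^3 - 67/14b^2 - 12/7b - 10/7
  leading term a: subtract (4)·g_3 from -16a - 1/2b^3 - 67/14b^2 - 12/7b - 10/7 → -1/2b^3 - 9/7b^2 + 2/7b - 52/7
  leading term b^3: subtract (16/7)·g_4 from -1/2b^3 - 9/7b^2 + 2/7b - 52/7 → 0
  remainder 0.

S(g_3,g_4): leading monomials are coprime, so the S-polynomial reduces to 0 (Buchberger's first criterion).
Every S-polynomial of the final basis reduces to 0, so we have a Gröbner basis.
Inter-reduce: drop elements whose leading term is divisible by another's, tail-reduce, and make monic.

G = {a + 7/32b^2 + 1/8b - 3/8, b^3 + 18/7b^2 - 4/7b + 104/7}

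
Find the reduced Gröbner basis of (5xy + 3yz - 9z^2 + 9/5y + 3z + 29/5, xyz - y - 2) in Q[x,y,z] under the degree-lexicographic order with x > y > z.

f_1 = 5xy + 3yz - 9z^2 + 9/5y + 3z + 29/5, LT = xy.
f_2 = xyz - y - 2, LT = xyz.

S(f_1,f_2): lcm = xyz. S = 3/5yz^2 - 9/5z^3 + 9/25yz + 3/5z^2 + y + 29/25z + 2.
  leading term yz^2: no divisor's leading term divides it; move 3/5yz^2 to the remainder.
  leading term z^3: no divisor's leading term divides it; move -9/5z^3 to the remainder.
  leading term yz: no divisor's leading term divides it; move 9/25yz to the remainder.
  leading term z^2: no divisor's leading term divides it; move 3/5z^2 to the remainder.
  leading term y: no divisor's leading term divides it; move y to the remainder.
  leading term z: no divisor's leading term divides it; move 29/25z to the remainder.
  leading term 1: no divisor's leading term divides it; move 2 to the remainder.
  remainder 3/5yz^2 - 9/5z^3 + 9/25yz + 3/5z^2 + y + 29/25z + 2 ≠ 0; add g_3 = 3/5yz^2 - 9/5z^3 + 9/25yz + 3/5z^2 + y + 29/25z + 2 to the basis.

S(f_1,g_3): lcm = xyz^2. S = 3xz^3 + 3/5yz^3 - 9/5z^4 - 3/5xyz - xz^2 + 9/25yz^2 + 3/5z^3 - 5/3xy - 29/15xz + 29/25z^2 - 10/3x.
  leading term xz^3: no divisor's leading term divides it; move 3xz^3 to the remainder.
  leading term yz^3: subtract (z)·g_3 from 3/5yz^3 - 9/5z^4 - 3/5xyz - xz^2 + 9/25yz^2 + 3/5z^3 - 5/3xy - 29/15xz + 29/25z^2 - 10/3x → -3/5xyz - xz^2 - 5/3xy - 29/15xz - yz - 10/3x - 2z
  leading term xyz: subtract (-3/25z)·f_1 from -3/5xyz - xz^2 - 5/3xy - 29/15xz - yz - 10/3x - 2z → -xz^2 + 9/25yz^2 - 27/25z^3 - 5/3xy - 29/15xz - 98/125yz + 9/25z^2 - 10/3x - 163/125z
  leading term xz^2: no divisor's leading term divides it; move -xz^2 to the remainder.
  leading term yz^2: subtract (3/5)·g_3 from 9/25yz^2 - 27/25z^3 - 5/3xy - 29/15xz - 98/125yz + 9/25z^2 - 10/3x - 163/125z → -5/3xy - 29/15xz - yz - 10/3x - 3/5y - 2z - 6/5
  leading term xy: subtract (-1/3)·f_1 from -5/3xy - 29/15xz - yz - 10/3x - 3/5y - 2z - 6/5 → -29/15xz - 3z^2 - 10/3x - z + 11/15
  leading term xz: no divisor's leading term divides it; move -29/15xz to the remainder.
  leading term z^2: no divisor's leading term divides it; move -3z^2 to the remainder.
  leading term x: no divisor's leading term divides it; move -10/3x to the remainder.
  leading term z: no divisor's leading term divides it; move -z to the remainder.
  leading term 1: no divisor's leading term divides it; move 11/15 to the remainder.
  remainder 3xz^3 - xz^2 - 29/15xz - 3z^2 - 10/3x - z + 11/15 ≠ 0; add g_4 = 3xz^3 - xz^2 - 29/15xz - 3z^2 - 10/3x - z + 11/15 to the basis.

The other S-polynomials (S(f_2,g_3), S(f_1,g_4), S(f_2,g_4), S(g_3,g_4)) all reduce to 0 modulo the current basis, so we have a Gröbner basis.
Inter-reduce: drop elements whose leading term is divisible by another's, tail-reduce, and make monic.

G = {xz^3 - 1/3xz^2 - 29/45xz - z^2 - 10/9x - 1/3z + 11/45, yz^2 - 3z^3 + 3/5yz + z^2 + 5/3y + 29/15z + 10/3, xy + 3/5yz - 9/5z^2 + 9/25y + 3/5z + 29/25}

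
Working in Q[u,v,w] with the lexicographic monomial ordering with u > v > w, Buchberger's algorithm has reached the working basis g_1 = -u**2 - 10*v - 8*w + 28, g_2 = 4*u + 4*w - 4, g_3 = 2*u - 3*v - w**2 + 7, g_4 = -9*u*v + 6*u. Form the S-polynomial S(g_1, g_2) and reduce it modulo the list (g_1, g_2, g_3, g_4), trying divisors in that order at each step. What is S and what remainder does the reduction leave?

S(g_1, g_2) = -u*w + u + 10*v + 8*w - 28; remainder on division = 10*v + w**2 + 6*w - 27.

lcm(LM(g_1), LM(g_2)) = u**2.
S = (lcm/LT(g_1))·g_1 − (lcm/LT(g_2))·g_2 = -u*w + u + 10*v + 8*w - 28.
Reduce S modulo (g_1, g_2, g_3, g_4) in that order:
  leading term u*w: subtract (-1/4*w)·g_2 from -u*w + u + 10*v + 8*w - 28 → u + 10*v + w**2 + 7*w - 28
  leading term u: subtract (1/4)·g_2 from u + 10*v + w**2 + 7*w - 28 → 10*v + w**2 + 6*w - 27
  leading term v: no divisor's leading term divides it; move 10*v to the remainder.
  leading term w**2: no divisor's leading term divides it; move w**2 to the remainder.
  leading term w: no divisor's leading term divides it; move 6*w to the remainder.
  leading term 1: no divisor's leading term divides it; move -27 to the remainder.
The remainder 10*v + w**2 + 6*w - 27 is nonzero, so it would be added as the next basis element.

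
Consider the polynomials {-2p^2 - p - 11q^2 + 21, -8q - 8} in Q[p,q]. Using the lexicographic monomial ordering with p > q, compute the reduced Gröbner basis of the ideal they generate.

G = {p^2 + 1/2p - 5, q + 1}

f_1 = -2p^2 - p - 11q^2 + 21, LT = p^2.
f_2 = -8q - 8, LT = q.

The S-polynomials (S(f_1,f_2)) all reduce to 0 modulo the current basis, so we have a Gröbner basis.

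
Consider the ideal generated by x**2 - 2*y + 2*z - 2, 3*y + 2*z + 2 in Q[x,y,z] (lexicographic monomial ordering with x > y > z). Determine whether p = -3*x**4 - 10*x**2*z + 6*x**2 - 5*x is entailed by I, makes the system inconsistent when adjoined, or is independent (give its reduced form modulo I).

First compute the reduced Gröbner basis of I by Buchberger's algorithm.
f_1 = x**2 - 2*y + 2*z - 2, LT = x**2.
f_2 = 3*y + 2*z + 2, LT = y.

The S-polynomials (S(f_1,f_2)) all reduce to 0 modulo the current basis, so we have a Gröbner basis.
Inter-reduce: drop elements whose leading term is divisible by another's, tail-reduce, and make monic.
Reduced Gröbner basis: {x**2 + 10/3*z - 2/3, y + 2/3*z + 2/3}.
Label its elements g_1 = x**2 + 10/3*z - 2/3, g_2 = y + 2/3*z + 2/3.

Reduce p = -3*x**4 - 10*x**2*z + 6*x**2 - 5*x modulo G:
  leading term x**4: subtract (-3*x**2)·g_1 from -3*x**4 - 10*x**2*z + 6*x**2 - 5*x → 4*x**2 - 5*x
  leading term x**2: subtract (4)·g_1 from 4*x**2 - 5*x → -5*x - 40/3*z + 8/3
  leading term x: no divisor's leading term divides it; move -5*x to the remainder.
  leading term z: no divisor's leading term divides it; move -40/3*z to the remainder.
  leading term 1: no divisor's leading term divides it; move 8/3 to the remainder.
  normal form = -5*x - 40/3*z + 8/3.
The normal form is nonzero, so p ∉ I. Since p minus its normal form lies in I, I + (p) = I + (r) where r = -5*x - 40/3*z + 8/3; decide whether this ideal is the whole ring.
Run Buchberger on G together with r (pairs among the g_i already reduce to 0 since G is a Gröbner basis):
g_1 = x**2 + 10/3*z - 2/3, LT = x**2.
g_2 = y + 2/3*z + 2/3, LT = y.
r = -5*x - 40/3*z + 8/3, LT = x.

S(g_1,r): lcm = x**2. S = -8/3*x*z + 8/15*x + 10/3*z - 2/3.
  leading term x*z: subtract (8/15*z)·r from -8/3*x*z + 8/15*x + 10/3*z - 2/3 → 8/15*x + 64/9*z**2 + 86/45*z - 2/3
  leading term x: subtract (-8/75)·r from 8/15*x + 64/9*z**2 + 86/45*z - 2/3 → 64/9*z**2 + 22/45*z - 86/225
  leading term z**2: no divisor's leading term divides it; move 64/9*z**2 to the remainder.
  leading term z: no divisor's leading term divides it; move 22/45*z to the remainder.
  leading term 1: no divisor's leading term divides it; move -86/225 to the remainder.
  remainder 64/9*z**2 + 22/45*z - 86/225 ≠ 0; add m_4 = 64/9*z**2 + 22/45*z - 86/225 to the basis.

The other S-polynomials (S(g_1,g_2), S(g_2,r), S(g_1,m_4), S(g_2,m_4), S(r,m_4)) all reduce to 0 modulo the current basis, so we have a Gröbner basis.
Inter-reduce: drop elements whose leading term is divisible by another's, tail-reduce, and make monic.
Reduced Gröbner basis: {x + 8/3*z - 8/15, y + 2/3*z + 2/3, z**2 + 11/160*z - 43/800}.
The reduced Gröbner basis of I + (p) is {x + 8/3*z - 8/15, y + 2/3*z + 2/3, z**2 + 11/160*z - 43/800} ≠ {1}, a proper ideal, so the enlarged system stays consistent: p is independent of I, with normal form -5*x - 40/3*z + 8/3.

-3*x**4 - 10*x**2*z + 6*x**2 - 5*x is independent of I; its normal form modulo I is -5*x - 40/3*z + 8/3.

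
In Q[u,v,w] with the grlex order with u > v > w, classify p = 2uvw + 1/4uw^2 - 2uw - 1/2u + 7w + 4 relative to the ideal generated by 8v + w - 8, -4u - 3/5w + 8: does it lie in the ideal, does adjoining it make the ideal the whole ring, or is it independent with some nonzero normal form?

First compute the reduced Gröbner basis of I by Buchberger's algorithm.
f_1 = 8v + w - 8, LT = v.
f_2 = -4u - 3/5w + 8, LT = u.

The S-polynomials (S(f_1,f_2)) all reduce to 0 modulo the current basis, so we have a Gröbner basis.
Inter-reduce: drop elements whose leading term is divisible by another's, tail-reduce, and make monic.
Reduced Gröbner basis: {u + 3/20w - 2, v + 1/8w - 1}.
Label its elements g_1 = u + 3/20w - 2, g_2 = v + 1/8w - 1.

Reduce p = 2uvw + 1/4uw^2 - 2uw - 1/2u + 7w + 4 modulo G:
  leading term uvw: subtract (2vw)·g_1 from 2uvw + 1/4uw^2 - 2uw - 1/2u + 7w + 4 → 1/4uw^2 - 3/10vw^2 - 2uw + 4vw - 1/2u + 7w + 4
  leading term uw^2: subtract (1/4w^2)·g_1 from 1/4uw^2 - 3/10vw^2 - 2uw + 4vw - 1/2u + 7w + 4 → -3/10vw^2 - 3/80w^3 - 2uw + 4vw + 1/2w^2 - 1/2u + 7w + 4
  leading term vw^2: subtract (-3/10w^2)·g_2 from -3/10vw^2 - 3/80w^3 - 2uw + 4vw + 1/2w^2 - 1/2u + 7w + 4 → -2uw + 4vw + 1/5w^2 - 1/2u + 7w + 4
  leading term uw: subtract (-2w)·g_1 from -2uw + 4vw + 1/5w^2 - 1/2u + 7w + 4 → 4vw + 1/2w^2 - 1/2u + 3w + 4
  leading term vw: subtract (4w)·g_2 from 4vw + 1/2w^2 - 1/2u + 3w + 4 → -1/2u + 7w + 4
  leading term u: subtract (-1/2)·g_1 from -1/2u + 7w + 4 → 283/40w + 3
  leading term w: no divisor's leading term divides it; move 283/40w to the remainder.
  leading term 1: no divisor's leading term divides it; move 3 to the remainder.
  normal form = 283/40w + 3.
The normal form is nonzero, so p ∉ I. Since p minus its normal form lies in I, I + (p) = I + (r) where r = 283/40w + 3; decide whether this ideal is the whole ring.
Run Buchberger on G together with r (pairs among the g_i already reduce to 0 since G is a Gröbner basis):
g_1 = u + 3/20w - 2, LT = u.
g_2 = v + 1/8w - 1, LT = v.
r = 283/40w + 3, LT = w.

The S-polynomials (S(g_1,g_2), S(g_1,r), S(g_2,r)) all reduce to 0 modulo the current basis, so we have a Gröbner basis.
Inter-reduce: drop elements whose leading term is divisible by another's, tail-reduce, and make monic.
Reduced Gröbner basis: {u - 584/283, v - 298/283, w + 120/283}.
The reduced Gröbner basis of I + (p) is {u - 584/283, v - 298/283, w + 120/283} ≠ {1}, a proper ideal, so the enlarged system stays consistent: p is independent of I, with normal form 283/40w + 3.

2uvw + 1/4uw^2 - 2uw - 1/2u + 7w + 4 is independent of I; its normal form modulo I is 283/40w + 3.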